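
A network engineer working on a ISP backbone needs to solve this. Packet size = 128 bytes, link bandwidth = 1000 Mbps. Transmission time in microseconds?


Given: packet = 128 bytes, bandwidth = 1000 Mbps
Packet in bits = 128 * 8 = 1024 bits
Bandwidth = 1000 * 10^6 = 1000000000 bps
Time = 1024 / 1000000000 seconds
Time in us = 1024 * 10^6 / 1000000000 = 1.024

1.024


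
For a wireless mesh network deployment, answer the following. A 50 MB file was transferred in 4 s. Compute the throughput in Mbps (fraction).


Given: file = 50 MB, time = 4 s
File in Mb = 50 * 8 = 400 Mb
Throughput = 400 / 4 Mbps
Throughput = 100 Mbps

100


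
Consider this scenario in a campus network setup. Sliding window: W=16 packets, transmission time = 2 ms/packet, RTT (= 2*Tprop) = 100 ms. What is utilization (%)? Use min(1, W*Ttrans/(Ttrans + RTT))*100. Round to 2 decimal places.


Given: W = 16, Ttrans = 2 ms, RTT = 100 ms (= 2 * Tprop, Tprop = 50 ms)
Cycle time = Ttrans + RTT = 2 + 100 = 102 ms (first packet sent until its ACK returns)
W * Ttrans = 16 * 2 = 32 ms of sending per cycle
W * Ttrans / (Ttrans + RTT) = 32 / 102 = 0.313725
U = min(1, 0.313725) = 0.313725
U% = 31.37%

31.37


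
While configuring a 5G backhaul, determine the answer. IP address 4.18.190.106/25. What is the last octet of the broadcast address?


Given: IP = 4.18.190.106, prefix = /25
Host bits = 32 - 25 = 7
Network last octet = 106 AND mask = 0
Host part size = 2^7 - 1 = 127
Broadcast last octet = 0 OR 127 = 127

127


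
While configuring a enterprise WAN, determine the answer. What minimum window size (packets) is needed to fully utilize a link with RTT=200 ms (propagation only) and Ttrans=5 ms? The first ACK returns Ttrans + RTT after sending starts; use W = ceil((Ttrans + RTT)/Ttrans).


Given: Ttrans = 5 ms, RTT = 200 ms (= 2 * Tprop, Tprop = 100 ms)
Time until first ACK returns = Ttrans + RTT = 5 + 200 = 205 ms
Need W * Ttrans >= Ttrans + RTT  ->  W >= (Ttrans + RTT) / Ttrans
(Ttrans + RTT) / Ttrans = 205 / 5 = 41
W_min = ceil(41) = 41

41


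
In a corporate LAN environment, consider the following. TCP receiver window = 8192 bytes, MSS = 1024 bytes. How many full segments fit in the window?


Given: RWND = 8192 bytes, MSS = 1024 bytes
Full segments = floor(RWND / MSS)
Full segments = floor(8192 / 1024)
Full segments = floor(8.0) = 8

8


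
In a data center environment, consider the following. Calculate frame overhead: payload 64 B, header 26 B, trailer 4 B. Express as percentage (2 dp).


Given: payload = 64 B, header = 26 B, trailer = 4 B
Overhead bytes = header + trailer = 26 + 4 = 30
Total frame = payload + overhead = 64 + 30 = 94
Overhead % = 30 / 94 * 100 = 31.9149% -> 31.91% (2 dp)

31.91


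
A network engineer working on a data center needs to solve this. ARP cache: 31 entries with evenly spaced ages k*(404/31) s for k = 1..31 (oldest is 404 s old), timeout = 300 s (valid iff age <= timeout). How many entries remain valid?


Ages are k * 404/31 s for k = 1..31 (spacing = 13.0323 s).
Entry k is valid iff k * 404/31 <= 300 iff k <= 31 * 300 / 404 = 23.0198
n_valid = floor(23.0198) = 23
(n_stale = 31 - 23 = 8)

23


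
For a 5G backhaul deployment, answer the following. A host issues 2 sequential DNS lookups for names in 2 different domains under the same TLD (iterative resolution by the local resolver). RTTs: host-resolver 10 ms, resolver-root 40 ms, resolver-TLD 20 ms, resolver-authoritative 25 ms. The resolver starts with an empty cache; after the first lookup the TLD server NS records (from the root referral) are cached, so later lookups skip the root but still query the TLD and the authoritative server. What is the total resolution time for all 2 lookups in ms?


Lookup 1 (cold cache): local + root + TLD + auth = 10 + 40 + 20 + 25 = 95 ms
Lookups 2..2 (TLD NS cached -> skip root; new domain -> still ask TLD and auth): local + TLD + auth = 10 + 20 + 25 = 55 ms each
Remaining 1 lookups: 1 * 55 = 55 ms
Total = 95 + 55 = 150 ms

150


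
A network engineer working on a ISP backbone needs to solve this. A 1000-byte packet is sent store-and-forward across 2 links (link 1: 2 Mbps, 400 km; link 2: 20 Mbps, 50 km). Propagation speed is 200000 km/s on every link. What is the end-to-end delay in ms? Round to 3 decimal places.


Packet = 1000 bytes = 8000 bits. Store-and-forward: sum (t_trans + t_prop) per link.
Link 1: t_trans = 8000/(2*10^6) s = 4.0000 ms; t_prop = 400/200000 s = 2.0000 ms; subtotal = 6.0000 ms
Link 2: t_trans = 8000/(20*10^6) s = 0.4000 ms; t_prop = 50/200000 s = 0.2500 ms; subtotal = 0.6500 ms
End-to-end = 6.0000 + 0.6500 = 6.6500 ms -> 6.650 ms (3 dp)

6.650


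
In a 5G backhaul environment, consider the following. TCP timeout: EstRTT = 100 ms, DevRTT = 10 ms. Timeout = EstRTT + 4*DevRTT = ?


Given: EstRTT = 100 ms, DevRTT = 10 ms
Timeout = EstRTT + 4 * DevRTT
4 * DevRTT = 4 * 10 = 40
Timeout = 100 + 40 = 140 ms

140


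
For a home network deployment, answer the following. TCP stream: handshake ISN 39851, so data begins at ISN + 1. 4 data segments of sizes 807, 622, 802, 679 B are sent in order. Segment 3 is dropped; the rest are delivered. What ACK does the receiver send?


SYN uses sequence number 39851; first data byte = ISN + 1 = 39852.
Segment 1: SEQ = 39852, len = 807 B, covers [39852, 40658]
Segment 2: SEQ = 40659, len = 622 B, covers [40659, 41280]
Segment 3: SEQ = 41281, len = 802 B, covers [41281, 42082] [LOST]
Segment 4: SEQ = 42083, len = 679 B, covers [42083, 42761]
In-order data received: bytes [39852, 41280] (segments 1..2).
Segment 3 missing -> gap begins at byte 41281; later segments buffered out of order.
Cumulative ACK = next expected in-order byte = 39852 + 807 + 622 = 41281

41281


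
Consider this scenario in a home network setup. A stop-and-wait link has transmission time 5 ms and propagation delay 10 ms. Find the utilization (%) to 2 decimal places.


Given: Ttrans = 5 ms, Tprop = 10 ms
RTT = 2 * Tprop = 2 * 10 = 20 ms
U = Ttrans / (Ttrans + RTT)
U = 5 / (5 + 20)
U = 5 / 25 = 0.2
U% = 20.00%

20.00


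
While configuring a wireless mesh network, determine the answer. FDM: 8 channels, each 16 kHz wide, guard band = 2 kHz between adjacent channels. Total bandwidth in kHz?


Given: 8 channels, 16 kHz each, guard = 2 kHz
Channel bandwidth = 8 * 16 = 128 kHz
Guard bands = 7 gaps * 2 kHz = 14 kHz
Total = 128 + 14 = 142 kHz

142


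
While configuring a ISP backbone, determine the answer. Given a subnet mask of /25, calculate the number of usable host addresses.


Given: subnet mask /25
Host bits = 32 - 25 = 7
Total addresses = 2^7 = 128
Usable hosts = 128 - 2 (network + broadcast) = 126

126


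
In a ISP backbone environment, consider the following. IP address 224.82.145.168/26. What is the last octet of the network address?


Given: IP = 224.82.145.168, prefix = /26
Subnet mask = 255.255.255.192
Last octet of IP: 168
Last octet of mask: 192
Network last octet = 168 AND 192 = 128

128


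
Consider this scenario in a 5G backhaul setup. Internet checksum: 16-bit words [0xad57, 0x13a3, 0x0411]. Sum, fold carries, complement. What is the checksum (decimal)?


Given words: [0xad57, 0x13a3, 0x0411]
Step 1: Sum all words
Raw sum = 44375 + 5027 + 1041 = 50443
One's complement = ~50443 & 0xFFFF = 15092

15092


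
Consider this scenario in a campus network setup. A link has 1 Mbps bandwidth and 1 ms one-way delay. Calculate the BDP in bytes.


Given: bandwidth = 1 Mbps, delay = 1 ms
BDP in bits = 1 * 10^6 * 1 / 1000
BDP in bits = 1000
BDP in bytes = 1000 / 8 = 125

125


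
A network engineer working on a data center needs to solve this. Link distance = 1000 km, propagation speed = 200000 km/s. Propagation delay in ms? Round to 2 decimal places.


Given: distance = 1000 km, speed = 200000 km/s
Delay = distance / speed = 1000 / 200000 seconds
Delay in ms = 1000 * 1000 / 200000
Delay = 5.0000 ms
Rounded to 2 dp = 5.00 ms

5.00


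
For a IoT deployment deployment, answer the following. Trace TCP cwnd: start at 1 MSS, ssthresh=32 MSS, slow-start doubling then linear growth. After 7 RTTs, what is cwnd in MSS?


RTT 0: cwnd = 1 MSS (initial)
RTT 1: cwnd = 2 MSS (slow start, doubled)
RTT 2: cwnd = 4 MSS (slow start, doubled)
RTT 3: cwnd = 8 MSS (slow start, doubled)
RTT 4: cwnd = 16 MSS (slow start, doubled)
RTT 5: cwnd = 32 MSS (slow start, doubled)
RTT 6: cwnd = 33 MSS (congestion avoidance, +1)
RTT 7: cwnd = 34 MSS (congestion avoidance, +1)

34


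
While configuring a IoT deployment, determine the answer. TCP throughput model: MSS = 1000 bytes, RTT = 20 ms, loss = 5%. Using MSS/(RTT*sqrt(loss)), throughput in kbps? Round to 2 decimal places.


Given: MSS = 1000 bytes, RTT = 20 ms, loss = 5%
RTT in seconds = 20 / 1000 = 0.02
Loss rate = 5% = 0.05
sqrt(loss) = sqrt(0.05) = 0.223606797750
Throughput (bytes/s) = 1000 / (0.02 * 0.223606797750) = 223606.7977
Throughput (kbps) = 223606.7977 * 8 / 1000 = 1788.854382 -> 1788.85 kbps (2 dp)

1788.85


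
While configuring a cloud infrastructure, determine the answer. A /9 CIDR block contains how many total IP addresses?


Given: CIDR prefix /9
Host bits = 32 - 9 = 23
Total addresses = 2^23 = 8388608

8388608


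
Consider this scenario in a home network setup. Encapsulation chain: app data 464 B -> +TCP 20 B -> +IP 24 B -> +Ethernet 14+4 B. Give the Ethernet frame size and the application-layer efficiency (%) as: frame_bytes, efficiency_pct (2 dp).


TCP segment = 464 + 20 = 484 B
IP packet = 484 + 24 = 508 B
Ethernet frame = 508 + 14 + 4 = 526 B
Efficiency = app / frame = 464 / 526 = 0.882129 = 88.2129% -> 88.21% (2 dp)

526, 88.21


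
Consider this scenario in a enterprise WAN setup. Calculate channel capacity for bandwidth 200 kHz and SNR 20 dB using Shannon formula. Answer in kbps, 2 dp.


Given: B = 200 kHz, SNR = 20 dB
SNR linear = 10^(20/10) = 100
1 + SNR = 101
log2(101) = 6.6582114828
C = 200 * 1000 * 6.6582114828 = 1331642.2966 bps
C = 1331.642297 kbps -> 1331.64 kbps (2 dp)

1331.64


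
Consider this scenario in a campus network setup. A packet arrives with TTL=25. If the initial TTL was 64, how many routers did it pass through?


Given: initial TTL = 64, received TTL = 25
Hops = initial TTL - received TTL
Hops = 64 - 25 = 39

39


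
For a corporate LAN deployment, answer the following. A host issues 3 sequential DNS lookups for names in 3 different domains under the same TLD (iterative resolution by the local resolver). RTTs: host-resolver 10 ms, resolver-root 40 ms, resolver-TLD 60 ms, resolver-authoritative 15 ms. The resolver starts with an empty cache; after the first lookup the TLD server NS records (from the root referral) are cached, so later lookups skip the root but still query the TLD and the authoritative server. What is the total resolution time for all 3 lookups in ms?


Lookup 1 (cold cache): local + root + TLD + auth = 10 + 40 + 60 + 15 = 125 ms
Lookups 2..3 (TLD NS cached -> skip root; new domain -> still ask TLD and auth): local + TLD + auth = 10 + 60 + 15 = 85 ms each
Remaining 2 lookups: 2 * 85 = 170 ms
Total = 125 + 170 = 295 ms

295


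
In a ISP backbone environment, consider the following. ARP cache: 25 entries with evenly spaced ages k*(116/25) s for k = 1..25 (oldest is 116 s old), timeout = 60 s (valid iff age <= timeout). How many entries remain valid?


Ages are k * 116/25 s for k = 1..25 (spacing = 4.6400 s).
Entry k is valid iff k * 116/25 <= 60 iff k <= 25 * 60 / 116 = 12.9310
n_valid = floor(12.9310) = 12
(n_stale = 25 - 12 = 13)

12


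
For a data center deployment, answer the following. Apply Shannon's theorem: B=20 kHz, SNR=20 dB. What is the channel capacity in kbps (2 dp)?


Given: B = 20 kHz, SNR = 20 dB
SNR linear = 10^(20/10) = 100
1 + SNR = 101
log2(101) = 6.6582114828
C = 20 * 1000 * 6.6582114828 = 133164.2297 bps
C = 133.164230 kbps -> 133.16 kbps (2 dp)

133.16


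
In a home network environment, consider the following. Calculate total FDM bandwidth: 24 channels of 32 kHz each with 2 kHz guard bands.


Given: 24 channels, 32 kHz each, guard = 2 kHz
Channel bandwidth = 24 * 32 = 768 kHz
Guard bands = 23 gaps * 2 kHz = 46 kHz
Total = 768 + 46 = 814 kHz

814


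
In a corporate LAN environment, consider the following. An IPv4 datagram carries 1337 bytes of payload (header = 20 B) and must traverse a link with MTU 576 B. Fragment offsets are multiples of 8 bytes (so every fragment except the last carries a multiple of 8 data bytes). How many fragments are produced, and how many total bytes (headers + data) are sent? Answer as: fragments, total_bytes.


Max data per non-final fragment = floor((MTU - header)/8)*8 = floor((576 - 20)/8)*8 = floor(556/8)*8 = 552 B
Final fragment needs no 8-byte alignment: it can carry up to MTU - header = 556 B
Non-final fragments needed = ceil((payload - 556) / 552) = ceil(781/552) = ceil(1.4149) = 2
Number of fragments = 2 + 1 = 3
Fragment sizes (data): 2 * 552 B + 233 B (last, 233 <= 556 OK)
Total bytes sent = payload + n_frags * header = 1337 + 3*20 = 1337 + 60 = 1397 B

3, 1397


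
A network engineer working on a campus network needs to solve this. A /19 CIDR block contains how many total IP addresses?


Given: CIDR prefix /19
Host bits = 32 - 19 = 13
Total addresses = 2^13 = 8192

8192


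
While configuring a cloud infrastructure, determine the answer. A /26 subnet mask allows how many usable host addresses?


Given: subnet mask /26
Host bits = 32 - 26 = 6
Total addresses = 2^6 = 64
Usable hosts = 64 - 2 (network + broadcast) = 62

62


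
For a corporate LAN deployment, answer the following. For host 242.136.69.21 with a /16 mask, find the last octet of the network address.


Given: IP = 242.136.69.21, prefix = /16
Subnet mask = 255.255.0.0
Last octet of IP: 21
Last octet of mask: 0
Network last octet = 21 AND 0 = 0

0


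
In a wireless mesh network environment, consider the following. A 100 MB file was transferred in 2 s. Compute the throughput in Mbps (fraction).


Given: file = 100 MB, time = 2 s
File in Mb = 100 * 8 = 800 Mb
Throughput = 800 / 2 Mbps
Throughput = 400 Mbps

400


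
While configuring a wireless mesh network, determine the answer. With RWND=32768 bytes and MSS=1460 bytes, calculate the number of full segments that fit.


Given: RWND = 32768 bytes, MSS = 1460 bytes
Full segments = floor(RWND / MSS)
Full segments = floor(32768 / 1460)
Full segments = floor(22.4438) = 22

22


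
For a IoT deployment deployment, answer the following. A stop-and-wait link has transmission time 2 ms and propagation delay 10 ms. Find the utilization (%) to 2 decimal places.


Given: Ttrans = 2 ms, Tprop = 10 ms
RTT = 2 * Tprop = 2 * 10 = 20 ms
U = Ttrans / (Ttrans + RTT)
U = 2 / (2 + 20)
U = 2 / 22 = 0.090909
U% = 9.09%

9.09


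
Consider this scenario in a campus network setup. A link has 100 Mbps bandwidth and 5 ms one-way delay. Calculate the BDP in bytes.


Given: bandwidth = 100 Mbps, delay = 5 ms
BDP in bits = 100 * 10^6 * 5 / 1000
BDP in bits = 500000
BDP in bytes = 500000 / 8 = 62500

62500


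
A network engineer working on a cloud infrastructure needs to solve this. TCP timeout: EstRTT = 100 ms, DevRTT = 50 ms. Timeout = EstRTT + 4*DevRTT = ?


Given: EstRTT = 100 ms, DevRTT = 50 ms
Timeout = EstRTT + 4 * DevRTT
4 * DevRTT = 4 * 50 = 200
Timeout = 100 + 200 = 300 ms

300


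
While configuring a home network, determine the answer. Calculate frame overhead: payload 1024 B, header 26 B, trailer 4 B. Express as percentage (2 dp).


Given: payload = 1024 B, header = 26 B, trailer = 4 B
Overhead bytes = header + trailer = 26 + 4 = 30
Total frame = payload + overhead = 1024 + 30 = 1054
Overhead % = 30 / 1054 * 100 = 2.8463% -> 2.85% (2 dp)

2.85


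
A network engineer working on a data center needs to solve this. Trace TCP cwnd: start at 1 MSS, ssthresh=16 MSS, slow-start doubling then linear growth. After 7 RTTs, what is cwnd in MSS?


RTT 0: cwnd = 1 MSS (initial)
RTT 1: cwnd = 2 MSS (slow start, doubled)
RTT 2: cwnd = 4 MSS (slow start, doubled)
RTT 3: cwnd = 8 MSS (slow start, doubled)
RTT 4: cwnd = 16 MSS (slow start, doubled)
RTT 5: cwnd = 17 MSS (congestion avoidance, +1)
RTT 6: cwnd = 18 MSS (congestion avoidance, +1)
RTT 7: cwnd = 19 MSS (congestion avoidance, +1)

19


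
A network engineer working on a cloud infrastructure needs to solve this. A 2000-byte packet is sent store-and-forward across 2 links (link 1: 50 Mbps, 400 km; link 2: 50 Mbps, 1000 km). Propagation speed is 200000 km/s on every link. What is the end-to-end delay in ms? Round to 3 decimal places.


Packet = 2000 bytes = 16000 bits. Store-and-forward: sum (t_trans + t_prop) per link.
Link 1: t_trans = 16000/(50*10^6) s = 0.3200 ms; t_prop = 400/200000 s = 2.0000 ms; subtotal = 2.3200 ms
Link 2: t_trans = 16000/(50*10^6) s = 0.3200 ms; t_prop = 1000/200000 s = 5.0000 ms; subtotal = 5.3200 ms
End-to-end = 2.3200 + 5.3200 = 7.6400 ms -> 7.640 ms (3 dp)

7.640


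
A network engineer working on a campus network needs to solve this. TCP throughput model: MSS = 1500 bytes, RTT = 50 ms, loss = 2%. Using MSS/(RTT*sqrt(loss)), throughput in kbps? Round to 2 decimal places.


Given: MSS = 1500 bytes, RTT = 50 ms, loss = 2%
RTT in seconds = 50 / 1000 = 0.05
Loss rate = 2% = 0.02
sqrt(loss) = sqrt(0.02) = 0.141421356237
Throughput (bytes/s) = 1500 / (0.05 * 0.141421356237) = 212132.0344
Throughput (kbps) = 212132.0344 * 8 / 1000 = 1697.056275 -> 1697.06 kbps (2 dp)

1697.06


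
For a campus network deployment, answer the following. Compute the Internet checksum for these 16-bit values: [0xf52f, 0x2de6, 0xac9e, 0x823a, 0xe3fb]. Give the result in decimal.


Given words: [0xf52f, 0x2de6, 0xac9e, 0x823a, 0xe3fb]
Step 1: Sum all words
Raw sum = 62767 + 11750 + 44190 + 33338 + 58363 = 210408
Step 2: Fold carry: (13800 + 3) = 13803
One's complement = ~13803 & 0xFFFF = 51732

51732


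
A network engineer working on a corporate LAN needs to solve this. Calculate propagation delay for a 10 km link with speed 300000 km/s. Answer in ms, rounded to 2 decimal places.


Given: distance = 10 km, speed = 300000 km/s
Delay = distance / speed = 10 / 300000 seconds
Delay in ms = 10 * 1000 / 300000
Delay = 0.0333 ms
Rounded to 2 dp = 0.03 ms

0.03


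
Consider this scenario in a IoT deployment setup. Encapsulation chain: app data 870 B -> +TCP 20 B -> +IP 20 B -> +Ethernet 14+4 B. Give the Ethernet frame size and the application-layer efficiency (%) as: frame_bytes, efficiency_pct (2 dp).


TCP segment = 870 + 20 = 890 B
IP packet = 890 + 20 = 910 B
Ethernet frame = 910 + 14 + 4 = 928 B
Efficiency = app / frame = 870 / 928 = 0.937500 = 93.7500% -> 93.75% (2 dp)

928, 93.75


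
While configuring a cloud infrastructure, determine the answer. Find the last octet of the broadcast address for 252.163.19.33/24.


Given: IP = 252.163.19.33, prefix = /24
Host bits = 32 - 24 = 8
Network last octet = 33 AND mask = 0
Host part size = 2^8 - 1 = 255
Broadcast last octet = 0 OR 255 = 255

255


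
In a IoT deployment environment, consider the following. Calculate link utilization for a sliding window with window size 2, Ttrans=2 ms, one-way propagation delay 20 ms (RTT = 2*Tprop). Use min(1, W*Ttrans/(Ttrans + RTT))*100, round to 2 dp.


Given: W = 2, Ttrans = 2 ms, RTT = 40 ms (= 2 * Tprop, Tprop = 20 ms)
Cycle time = Ttrans + RTT = 2 + 40 = 42 ms (first packet sent until its ACK returns)
W * Ttrans = 2 * 2 = 4 ms of sending per cycle
W * Ttrans / (Ttrans + RTT) = 4 / 42 = 0.095238
U = min(1, 0.095238) = 0.095238
U% = 9.52%

9.52


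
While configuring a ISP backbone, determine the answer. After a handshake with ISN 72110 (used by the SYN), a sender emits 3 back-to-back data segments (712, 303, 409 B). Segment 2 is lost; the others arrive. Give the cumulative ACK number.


SYN uses sequence number 72110; first data byte = ISN + 1 = 72111.
Segment 1: SEQ = 72111, len = 712 B, covers [72111, 72822]
Segment 2: SEQ = 72823, len = 303 B, covers [72823, 73125] [LOST]
Segment 3: SEQ = 73126, len = 409 B, covers [73126, 73534]
In-order data received: bytes [72111, 72822] (segments 1..1).
Segment 2 missing -> gap begins at byte 72823; later segments buffered out of order.
Cumulative ACK = next expected in-order byte = 72111 + 712 = 72823

72823


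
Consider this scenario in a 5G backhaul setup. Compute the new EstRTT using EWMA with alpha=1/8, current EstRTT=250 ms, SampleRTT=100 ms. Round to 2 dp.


Given: EstRTT = 250 ms, SampleRTT = 100 ms, alpha = 1/8
New EstRTT = (1 - alpha) * EstRTT + alpha * SampleRTT
(7/8) * 250 = 218.75
(1/8) * 100 = 12.5
New EstRTT = 218.75 + 12.5 = 231.25 ms -> 231.25 ms (2 dp)

231.25


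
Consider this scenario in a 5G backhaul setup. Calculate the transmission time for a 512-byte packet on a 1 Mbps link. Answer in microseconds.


Given: packet = 512 bytes, bandwidth = 1 Mbps
Packet in bits = 512 * 8 = 4096 bits
Bandwidth = 1 * 10^6 = 1000000 bps
Time = 4096 / 1000000 seconds
Time in us = 4096 * 10^6 / 1000000 = 4096

4096


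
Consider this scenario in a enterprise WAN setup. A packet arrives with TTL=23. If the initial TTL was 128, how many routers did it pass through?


Given: initial TTL = 128, received TTL = 23
Hops = initial TTL - received TTL
Hops = 128 - 23 = 105

105


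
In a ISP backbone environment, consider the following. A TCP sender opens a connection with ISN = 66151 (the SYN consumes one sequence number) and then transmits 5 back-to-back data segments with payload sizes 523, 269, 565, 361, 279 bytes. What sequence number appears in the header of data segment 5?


The SYN occupies sequence number ISN = 66151, so the first data byte is ISN + 1 = 66152.
SEQ of data segment i = (ISN + 1) + sum of payload sizes of segments 1..i-1.
Segment 1: SEQ = 66152, payload = 523 bytes
Segment 2: SEQ = 66675, payload = 269 bytes
Segment 3: SEQ = 66944, payload = 565 bytes
Segment 4: SEQ = 67509, payload = 361 bytes
Segment 5: SEQ = 67870, payload = 279 bytes
SEQ of segment 5 = 66152 + 523 + 269 + 565 + 361 = 67870

67870


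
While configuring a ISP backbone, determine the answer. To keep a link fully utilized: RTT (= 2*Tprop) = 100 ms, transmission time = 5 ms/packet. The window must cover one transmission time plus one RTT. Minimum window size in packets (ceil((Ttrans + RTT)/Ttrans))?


Given: Ttrans = 5 ms, RTT = 100 ms (= 2 * Tprop, Tprop = 50 ms)
Time until first ACK returns = Ttrans + RTT = 5 + 100 = 105 ms
Need W * Ttrans >= Ttrans + RTT  ->  W >= (Ttrans + RTT) / Ttrans
(Ttrans + RTT) / Ttrans = 105 / 5 = 21
W_min = ceil(21) = 21

21


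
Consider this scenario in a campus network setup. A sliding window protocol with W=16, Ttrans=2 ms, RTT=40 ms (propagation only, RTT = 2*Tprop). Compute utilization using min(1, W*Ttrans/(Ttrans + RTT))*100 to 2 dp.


Given: W = 16, Ttrans = 2 ms, RTT = 40 ms (= 2 * Tprop, Tprop = 20 ms)
Cycle time = Ttrans + RTT = 2 + 40 = 42 ms (first packet sent until its ACK returns)
W * Ttrans = 16 * 2 = 32 ms of sending per cycle
W * Ttrans / (Ttrans + RTT) = 32 / 42 = 0.761905
U = min(1, 0.761905) = 0.761905
U% = 76.19%

76.19


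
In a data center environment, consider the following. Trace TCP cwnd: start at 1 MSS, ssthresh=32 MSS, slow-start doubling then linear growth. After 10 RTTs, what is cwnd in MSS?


RTT 0: cwnd = 1 MSS (initial)
RTT 1: cwnd = 2 MSS (slow start, doubled)
RTT 2: cwnd = 4 MSS (slow start, doubled)
RTT 3: cwnd = 8 MSS (slow start, doubled)
RTT 4: cwnd = 16 MSS (slow start, doubled)
RTT 5: cwnd = 32 MSS (slow start, doubled)
RTT 6: cwnd = 33 MSS (congestion avoidance, +1)
RTT 7: cwnd = 34 MSS (congestion avoidance, +1)
RTT 8: cwnd = 35 MSS (congestion avoidance, +1)
RTT 9: cwnd = 36 MSS (congestion avoidance, +1)
RTT 10: cwnd = 37 MSS (congestion avoidance, +1)

37


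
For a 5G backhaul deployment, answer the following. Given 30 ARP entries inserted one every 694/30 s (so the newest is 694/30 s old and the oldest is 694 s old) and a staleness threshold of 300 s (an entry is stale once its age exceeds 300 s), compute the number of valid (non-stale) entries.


Ages are k * 694/30 s for k = 1..30 (spacing = 23.1333 s).
Entry k is valid iff k * 694/30 <= 300 iff k <= 30 * 300 / 694 = 12.9683
n_valid = floor(12.9683) = 12
(n_stale = 30 - 12 = 18)

12


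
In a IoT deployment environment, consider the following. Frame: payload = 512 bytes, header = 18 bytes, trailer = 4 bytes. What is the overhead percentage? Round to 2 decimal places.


Given: payload = 512 B, header = 18 B, trailer = 4 B
Overhead bytes = header + trailer = 18 + 4 = 22
Total frame = payload + overhead = 512 + 22 = 534
Overhead % = 22 / 534 * 100 = 4.1199% -> 4.12% (2 dp)

4.12


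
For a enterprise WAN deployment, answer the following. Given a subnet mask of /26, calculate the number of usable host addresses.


Given: subnet mask /26
Host bits = 32 - 26 = 6
Total addresses = 2^6 = 64
Usable hosts = 64 - 2 (network + broadcast) = 62

62


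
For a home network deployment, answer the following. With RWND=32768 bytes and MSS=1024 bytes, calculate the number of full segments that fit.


Given: RWND = 32768 bytes, MSS = 1024 bytes
Full segments = floor(RWND / MSS)
Full segments = floor(32768 / 1024)
Full segments = floor(32.0) = 32

32


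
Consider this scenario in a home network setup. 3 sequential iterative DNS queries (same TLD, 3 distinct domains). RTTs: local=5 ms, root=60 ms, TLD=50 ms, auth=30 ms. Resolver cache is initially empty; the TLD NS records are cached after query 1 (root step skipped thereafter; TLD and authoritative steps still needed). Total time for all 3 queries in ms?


Lookup 1 (cold cache): local + root + TLD + auth = 5 + 60 + 50 + 30 = 145 ms
Lookups 2..3 (TLD NS cached -> skip root; new domain -> still ask TLD and auth): local + TLD + auth = 5 + 50 + 30 = 85 ms each
Remaining 2 lookups: 2 * 85 = 170 ms
Total = 145 + 170 = 315 ms

315


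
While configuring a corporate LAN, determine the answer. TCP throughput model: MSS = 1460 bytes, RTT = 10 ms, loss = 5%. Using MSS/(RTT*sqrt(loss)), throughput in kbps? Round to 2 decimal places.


Given: MSS = 1460 bytes, RTT = 10 ms, loss = 5%
RTT in seconds = 10 / 1000 = 0.01
Loss rate = 5% = 0.05
sqrt(loss) = sqrt(0.05) = 0.223606797750
Throughput (bytes/s) = 1460 / (0.01 * 0.223606797750) = 652931.8494
Throughput (kbps) = 652931.8494 * 8 / 1000 = 5223.454795 -> 5223.45 kbps (2 dp)

5223.45


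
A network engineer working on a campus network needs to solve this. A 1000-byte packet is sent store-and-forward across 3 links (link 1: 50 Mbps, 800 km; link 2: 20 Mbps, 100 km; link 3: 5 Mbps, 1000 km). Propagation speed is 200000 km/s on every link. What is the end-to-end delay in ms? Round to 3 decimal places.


Packet = 1000 bytes = 8000 bits. Store-and-forward: sum (t_trans + t_prop) per link.
Link 1: t_trans = 8000/(50*10^6) s = 0.1600 ms; t_prop = 800/200000 s = 4.0000 ms; subtotal = 4.1600 ms
Link 2: t_trans = 8000/(20*10^6) s = 0.4000 ms; t_prop = 100/200000 s = 0.5000 ms; subtotal = 0.9000 ms
Link 3: t_trans = 8000/(5*10^6) s = 1.6000 ms; t_prop = 1000/200000 s = 5.0000 ms; subtotal = 6.6000 ms
End-to-end = 4.1600 + 0.9000 + 6.6000 = 11.6600 ms -> 11.660 ms (3 dp)

11.660


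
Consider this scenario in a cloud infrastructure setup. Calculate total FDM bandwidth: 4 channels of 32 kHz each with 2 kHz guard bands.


Given: 4 channels, 32 kHz each, guard = 2 kHz
Channel bandwidth = 4 * 32 = 128 kHz
Guard bands = 3 gaps * 2 kHz = 6 kHz
Total = 128 + 6 = 134 kHz

134


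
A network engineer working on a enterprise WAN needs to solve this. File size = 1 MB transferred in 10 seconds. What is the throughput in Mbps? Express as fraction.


Given: file = 1 MB, time = 10 s
File in Mb = 1 * 8 = 8 Mb
Throughput = 8 / 10 Mbps
Throughput = 4/5 Mbps

4/5


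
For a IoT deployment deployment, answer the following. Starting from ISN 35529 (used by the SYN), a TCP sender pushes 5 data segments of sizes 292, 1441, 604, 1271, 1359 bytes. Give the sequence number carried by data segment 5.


The SYN occupies sequence number ISN = 35529, so the first data byte is ISN + 1 = 35530.
SEQ of data segment i = (ISN + 1) + sum of payload sizes of segments 1..i-1.
Segment 1: SEQ = 35530, payload = 292 bytes
Segment 2: SEQ = 35822, payload = 1441 bytes
Segment 3: SEQ = 37263, payload = 604 bytes
Segment 4: SEQ = 37867, payload = 1271 bytes
Segment 5: SEQ = 39138, payload = 1359 bytes
SEQ of segment 5 = 35530 + 292 + 1441 + 604 + 1271 = 39138

39138


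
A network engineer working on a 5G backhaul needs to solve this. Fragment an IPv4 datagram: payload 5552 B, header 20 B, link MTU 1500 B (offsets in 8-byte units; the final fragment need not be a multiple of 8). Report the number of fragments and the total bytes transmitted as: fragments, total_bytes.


Max data per non-final fragment = floor((MTU - header)/8)*8 = floor((1500 - 20)/8)*8 = floor(1480/8)*8 = 1480 B
Final fragment needs no 8-byte alignment: it can carry up to MTU - header = 1480 B
Non-final fragments needed = ceil((payload - 1480) / 1480) = ceil(4072/1480) = ceil(2.7514) = 3
Number of fragments = 3 + 1 = 4
Fragment sizes (data): 3 * 1480 B + 1112 B (last, 1112 <= 1480 OK)
Total bytes sent = payload + n_frags * header = 5552 + 4*20 = 5552 + 80 = 5632 B

4, 5632


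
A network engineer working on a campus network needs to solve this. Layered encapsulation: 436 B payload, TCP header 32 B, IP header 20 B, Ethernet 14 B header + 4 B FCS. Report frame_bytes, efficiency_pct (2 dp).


TCP segment = 436 + 32 = 468 B
IP packet = 468 + 20 = 488 B
Ethernet frame = 488 + 14 + 4 = 506 B
Efficiency = app / frame = 436 / 506 = 0.861660 = 86.1660% -> 86.17% (2 dp)

506, 86.17


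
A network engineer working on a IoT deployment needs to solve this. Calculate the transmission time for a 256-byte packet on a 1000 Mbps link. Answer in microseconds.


Given: packet = 256 bytes, bandwidth = 1000 Mbps
Packet in bits = 256 * 8 = 2048 bits
Bandwidth = 1000 * 10^6 = 1000000000 bps
Time = 2048 / 1000000000 seconds
Time in us = 2048 * 10^6 / 1000000000 = 2.048

2.048


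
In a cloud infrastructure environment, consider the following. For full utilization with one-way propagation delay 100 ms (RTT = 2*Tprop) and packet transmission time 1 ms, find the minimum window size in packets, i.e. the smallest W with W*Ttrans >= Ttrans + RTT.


Given: Ttrans = 1 ms, RTT = 200 ms (= 2 * Tprop, Tprop = 100 ms)
Time until first ACK returns = Ttrans + RTT = 1 + 200 = 201 ms
Need W * Ttrans >= Ttrans + RTT  ->  W >= (Ttrans + RTT) / Ttrans
(Ttrans + RTT) / Ttrans = 201 / 1 = 201
W_min = ceil(201) = 201

201


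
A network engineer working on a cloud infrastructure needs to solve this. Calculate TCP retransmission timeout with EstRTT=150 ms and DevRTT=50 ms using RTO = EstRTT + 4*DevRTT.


Given: EstRTT = 150 ms, DevRTT = 50 ms
Timeout = EstRTT + 4 * DevRTT
4 * DevRTT = 4 * 50 = 200
Timeout = 150 + 200 = 350 ms

350


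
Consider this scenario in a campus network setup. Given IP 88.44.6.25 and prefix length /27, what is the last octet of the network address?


Given: IP = 88.44.6.25, prefix = /27
Subnet mask = 255.255.255.224
Last octet of IP: 25
Last octet of mask: 224
Network last octet = 25 AND 224 = 0

0


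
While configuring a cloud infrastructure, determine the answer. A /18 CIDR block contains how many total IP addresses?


Given: CIDR prefix /18
Host bits = 32 - 18 = 14
Total addresses = 2^14 = 16384

16384


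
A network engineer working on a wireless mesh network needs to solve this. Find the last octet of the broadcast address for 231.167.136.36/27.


Given: IP = 231.167.136.36, prefix = /27
Host bits = 32 - 27 = 5
Network last octet = 36 AND mask = 32
Host part size = 2^5 - 1 = 31
Broadcast last octet = 32 OR 31 = 63

63


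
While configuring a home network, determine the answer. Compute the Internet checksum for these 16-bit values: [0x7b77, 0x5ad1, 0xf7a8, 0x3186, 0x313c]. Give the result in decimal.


Given words: [0x7b77, 0x5ad1, 0xf7a8, 0x3186, 0x313c]
Step 1: Sum all words
Raw sum = 31607 + 23249 + 63400 + 12678 + 12604 = 143538
Step 2: Fold carry: (12466 + 2) = 12468
One's complement = ~12468 & 0xFFFF = 53067

53067


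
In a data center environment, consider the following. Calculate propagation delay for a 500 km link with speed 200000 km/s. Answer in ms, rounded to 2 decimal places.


Given: distance = 500 km, speed = 200000 km/s
Delay = distance / speed = 500 / 200000 seconds
Delay in ms = 500 * 1000 / 200000
Delay = 2.5000 ms
Rounded to 2 dp = 2.50 ms

2.50


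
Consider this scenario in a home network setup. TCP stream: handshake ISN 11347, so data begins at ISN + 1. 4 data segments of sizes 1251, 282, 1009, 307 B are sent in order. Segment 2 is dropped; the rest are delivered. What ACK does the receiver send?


SYN uses sequence number 11347; first data byte = ISN + 1 = 11348.
Segment 1: SEQ = 11348, len = 1251 B, covers [11348, 12598]
Segment 2: SEQ = 12599, len = 282 B, covers [12599, 12880] [LOST]
Segment 3: SEQ = 12881, len = 1009 B, covers [12881, 13889]
Segment 4: SEQ = 13890, len = 307 B, covers [13890, 14196]
In-order data received: bytes [11348, 12598] (segments 1..1).
Segment 2 missing -> gap begins at byte 12599; later segments buffered out of order.
Cumulative ACK = next expected in-order byte = 11348 + 1251 = 12599

12599


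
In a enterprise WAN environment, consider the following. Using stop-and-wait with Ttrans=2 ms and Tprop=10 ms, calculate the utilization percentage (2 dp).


Given: Ttrans = 2 ms, Tprop = 10 ms
RTT = 2 * Tprop = 2 * 10 = 20 ms
U = Ttrans / (Ttrans + RTT)
U = 2 / (2 + 20)
U = 2 / 22 = 0.090909
U% = 9.09%

9.09


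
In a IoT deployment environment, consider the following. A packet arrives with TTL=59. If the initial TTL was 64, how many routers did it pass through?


Given: initial TTL = 64, received TTL = 59
Hops = initial TTL - received TTL
Hops = 64 - 59 = 5

5


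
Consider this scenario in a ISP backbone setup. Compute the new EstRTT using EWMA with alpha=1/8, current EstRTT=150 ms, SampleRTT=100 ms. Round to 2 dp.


Given: EstRTT = 150 ms, SampleRTT = 100 ms, alpha = 1/8
New EstRTT = (1 - alpha) * EstRTT + alpha * SampleRTT
(7/8) * 150 = 131.25
(1/8) * 100 = 12.5
New EstRTT = 131.25 + 12.5 = 143.75 ms -> 143.75 ms (2 dp)

143.75


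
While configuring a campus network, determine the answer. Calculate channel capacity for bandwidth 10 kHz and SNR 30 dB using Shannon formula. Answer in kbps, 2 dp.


Given: B = 10 kHz, SNR = 30 dB
SNR linear = 10^(30/10) = 1000
1 + SNR = 1001
log2(1001) = 9.9672262588
C = 10 * 1000 * 9.9672262588 = 99672.2626 bps
C = 99.672263 kbps -> 99.67 kbps (2 dp)

99.67


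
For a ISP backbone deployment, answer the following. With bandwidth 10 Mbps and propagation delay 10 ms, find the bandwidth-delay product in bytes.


Given: bandwidth = 10 Mbps, delay = 10 ms
BDP in bits = 10 * 10^6 * 10 / 1000
BDP in bits = 100000
BDP in bytes = 100000 / 8 = 12500

12500


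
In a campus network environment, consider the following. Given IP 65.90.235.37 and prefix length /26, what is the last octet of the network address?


Given: IP = 65.90.235.37, prefix = /26
Subnet mask = 255.255.255.192
Last octet of IP: 37
Last octet of mask: 192
Network last octet = 37 AND 192 = 0

0


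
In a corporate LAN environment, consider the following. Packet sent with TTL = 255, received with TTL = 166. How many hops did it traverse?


Given: initial TTL = 255, received TTL = 166
Hops = initial TTL - received TTL
Hops = 255 - 166 = 89

89


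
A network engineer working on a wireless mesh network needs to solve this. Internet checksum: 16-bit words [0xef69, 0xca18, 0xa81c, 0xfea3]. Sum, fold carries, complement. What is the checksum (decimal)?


Given words: [0xef69, 0xca18, 0xa81c, 0xfea3]
Step 1: Sum all words
Raw sum = 61289 + 51736 + 43036 + 65187 = 221248
Step 2: Fold carry: (24640 + 3) = 24643
One's complement = ~24643 & 0xFFFF = 40892

40892


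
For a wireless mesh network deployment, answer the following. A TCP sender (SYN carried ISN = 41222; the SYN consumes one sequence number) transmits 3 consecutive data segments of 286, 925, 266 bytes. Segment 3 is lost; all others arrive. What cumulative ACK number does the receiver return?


SYN uses sequence number 41222; first data byte = ISN + 1 = 41223.
Segment 1: SEQ = 41223, len = 286 B, covers [41223, 41508]
Segment 2: SEQ = 41509, len = 925 B, covers [41509, 42433]
Segment 3: SEQ = 42434, len = 266 B, covers [42434, 42699] [LOST]
In-order data received: bytes [41223, 42433] (segments 1..2).
Segment 3 missing -> gap begins at byte 42434.
Cumulative ACK = next expected in-order byte = 41223 + 286 + 925 = 42434

42434


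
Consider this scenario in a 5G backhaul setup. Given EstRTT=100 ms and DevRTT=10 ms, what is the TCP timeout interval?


Given: EstRTT = 100 ms, DevRTT = 10 ms
Timeout = EstRTT + 4 * DevRTT
4 * DevRTT = 4 * 10 = 40
Timeout = 100 + 40 = 140 ms

140


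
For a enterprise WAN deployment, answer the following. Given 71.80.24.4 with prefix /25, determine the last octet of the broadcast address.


Given: IP = 71.80.24.4, prefix = /25
Host bits = 32 - 25 = 7
Network last octet = 4 AND mask = 0
Host part size = 2^7 - 1 = 127
Broadcast last octet = 0 OR 127 = 127

127


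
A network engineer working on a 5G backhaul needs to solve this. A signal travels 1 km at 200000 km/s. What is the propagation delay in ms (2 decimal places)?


Given: distance = 1 km, speed = 200000 km/s
Delay = distance / speed = 1 / 200000 seconds
Delay in ms = 1 * 1000 / 200000
Delay = 0.0050 ms
Rounded to 2 dp = 0.01 ms

0.01


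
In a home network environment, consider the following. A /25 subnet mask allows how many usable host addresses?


Given: subnet mask /25
Host bits = 32 - 25 = 7
Total addresses = 2^7 = 128
Usable hosts = 128 - 2 (network + broadcast) = 126

126


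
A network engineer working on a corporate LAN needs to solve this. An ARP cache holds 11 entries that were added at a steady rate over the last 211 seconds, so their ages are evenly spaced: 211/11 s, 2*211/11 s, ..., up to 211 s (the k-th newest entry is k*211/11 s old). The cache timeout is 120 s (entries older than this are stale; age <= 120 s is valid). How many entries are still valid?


Ages are k * 211/11 s for k = 1..11 (spacing = 19.1818 s).
Entry k is valid iff k * 211/11 <= 120 iff k <= 11 * 120 / 211 = 6.2559
n_valid = floor(6.2559) = 6
(n_stale = 11 - 6 = 5)

6


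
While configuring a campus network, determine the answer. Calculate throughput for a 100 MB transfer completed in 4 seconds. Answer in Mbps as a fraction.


Given: file = 100 MB, time = 4 s
File in Mb = 100 * 8 = 800 Mb
Throughput = 800 / 4 Mbps
Throughput = 200 Mbps

200


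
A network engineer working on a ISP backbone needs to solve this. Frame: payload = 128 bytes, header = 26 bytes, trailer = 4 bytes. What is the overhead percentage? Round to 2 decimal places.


Given: payload = 128 B, header = 26 B, trailer = 4 B
Overhead bytes = header + trailer = 26 + 4 = 30
Total frame = payload + overhead = 128 + 30 = 158
Overhead % = 30 / 158 * 100 = 18.9873% -> 18.99% (2 dp)

18.99


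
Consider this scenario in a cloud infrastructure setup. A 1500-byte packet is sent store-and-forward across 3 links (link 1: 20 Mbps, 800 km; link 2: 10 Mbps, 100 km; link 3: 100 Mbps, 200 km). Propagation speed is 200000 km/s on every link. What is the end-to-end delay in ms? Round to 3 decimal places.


Packet = 1500 bytes = 12000 bits. Store-and-forward: sum (t_trans + t_prop) per link.
Link 1: t_trans = 12000/(20*10^6) s = 0.6000 ms; t_prop = 800/200000 s = 4.0000 ms; subtotal = 4.6000 ms
Link 2: t_trans = 12000/(10*10^6) s = 1.2000 ms; t_prop = 100/200000 s = 0.5000 ms; subtotal = 1.7000 ms
Link 3: t_trans = 12000/(100*10^6) s = 0.1200 ms; t_prop = 200/200000 s = 1.0000 ms; subtotal = 1.1200 ms
End-to-end = 4.6000 + 1.7000 + 1.1200 = 7.4200 ms -> 7.420 ms (3 dp)

7.420


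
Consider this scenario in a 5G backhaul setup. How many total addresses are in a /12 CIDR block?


Given: CIDR prefix /12
Host bits = 32 - 12 = 20
Total addresses = 2^20 = 1048576

1048576
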